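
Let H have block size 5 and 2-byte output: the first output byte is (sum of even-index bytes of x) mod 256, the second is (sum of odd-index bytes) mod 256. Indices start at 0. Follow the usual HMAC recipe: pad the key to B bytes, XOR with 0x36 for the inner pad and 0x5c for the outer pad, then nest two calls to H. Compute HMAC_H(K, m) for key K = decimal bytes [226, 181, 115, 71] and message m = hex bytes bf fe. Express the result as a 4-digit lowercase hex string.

fc51

Key decimal bytes [226, 181, 115, 71] = e2 b5 73 47 is 4 bytes ≤ B = 5; zero-pad to 5 bytes: K' = e2 b5 73 47 00.
K' ⊕ ipad = d4 83 45 71 36.  K' ⊕ opad = be e9 2f 1b 5c.
Inner input = (K'⊕ipad) ∥ m = d4 83 45 71 36 ∥ bf fe.
Inner hash: even-index sum = 589 mod 256 = 77; odd-index sum = 435 mod 256 = 179 → 4d b3.
Outer input = (K'⊕opad) ∥ inner = be e9 2f 1b 5c ∥ 4d b3.
Outer hash (tag): even-index sum = 508 mod 256 = 252; odd-index sum = 337 mod 256 = 81 → fc 51.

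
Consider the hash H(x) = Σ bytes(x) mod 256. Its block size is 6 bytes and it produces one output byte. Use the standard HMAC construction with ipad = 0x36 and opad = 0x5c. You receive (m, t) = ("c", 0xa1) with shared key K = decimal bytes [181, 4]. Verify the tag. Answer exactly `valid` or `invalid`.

Key decimal bytes [181, 4] = b5 04 is 2 bytes ≤ B = 6; zero-pad to 6 bytes: K' = b5 04 00 00 00 00.
K' ⊕ ipad = 83 32 36 36 36 36; K' ⊕ opad = e9 58 5c 5c 5c 5c.
Inner hash: sum = 131+50+54+54+54+54+99 = 496; mod 256 = 240 → f0.
Outer hash (recomputed tag): sum = 233+88+92+92+92+92+240 = 929; mod 256 = 161 → a1.
Recomputed tag = a1; claimed = a1 → match.

valid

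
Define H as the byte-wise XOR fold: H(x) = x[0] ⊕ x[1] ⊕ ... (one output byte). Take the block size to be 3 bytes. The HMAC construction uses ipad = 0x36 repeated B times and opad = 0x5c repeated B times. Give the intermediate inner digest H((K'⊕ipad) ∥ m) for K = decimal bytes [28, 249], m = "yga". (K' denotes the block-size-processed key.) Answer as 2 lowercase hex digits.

Key decimal bytes [28, 249] = 1c f9 is 2 bytes ≤ B = 3; zero-pad to 3 bytes: K' = 1c f9 00.
K' ⊕ ipad = 2a cf 36.
Inner input = 2a cf 36 ∥ 79 67 61.
Inner hash: XOR 2a⊕cf⊕36⊕79⊕67⊕61 = ac.

ac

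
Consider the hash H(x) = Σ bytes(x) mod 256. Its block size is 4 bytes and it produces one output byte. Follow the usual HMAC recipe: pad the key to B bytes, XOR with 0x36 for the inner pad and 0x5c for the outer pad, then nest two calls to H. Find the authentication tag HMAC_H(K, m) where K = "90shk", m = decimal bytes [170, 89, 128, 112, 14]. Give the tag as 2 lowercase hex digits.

43

Key "90shk" = 39 30 73 68 6b is 5 bytes > B = 4, so hash it first: H(key) = af, then zero-pad to 4 bytes: K' = af 00 00 00.
K' ⊕ ipad = 99 36 36 36.  K' ⊕ opad = f3 5c 5c 5c.
Inner input = (K'⊕ipad) ∥ m = 99 36 36 36 ∥ aa 59 80 70 0e.
Inner hash: sum = 153+54+54+54+170+89+128+112+14 = 828; mod 256 = 60 → 3c.
Outer input = (K'⊕opad) ∥ inner = f3 5c 5c 5c ∥ 3c.
Outer hash (tag): sum = 243+92+92+92+60 = 579; mod 256 = 67 → 43.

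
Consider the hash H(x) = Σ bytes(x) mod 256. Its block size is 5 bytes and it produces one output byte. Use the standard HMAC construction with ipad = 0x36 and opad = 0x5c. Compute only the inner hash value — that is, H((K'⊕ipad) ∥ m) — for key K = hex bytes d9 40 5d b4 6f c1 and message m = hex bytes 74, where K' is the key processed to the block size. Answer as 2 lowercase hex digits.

b8

Key hex bytes d9 40 5d b4 6f c1 is 6 bytes > B = 5, so hash it first: H(key) = 5a, then zero-pad to 5 bytes: K' = 5a 00 00 00 00.
K' ⊕ ipad = 6c 36 36 36 36.
Inner input = 6c 36 36 36 36 ∥ 74.
Inner hash: sum = 108+54+54+54+54+116 = 440; mod 256 = 184 → b8.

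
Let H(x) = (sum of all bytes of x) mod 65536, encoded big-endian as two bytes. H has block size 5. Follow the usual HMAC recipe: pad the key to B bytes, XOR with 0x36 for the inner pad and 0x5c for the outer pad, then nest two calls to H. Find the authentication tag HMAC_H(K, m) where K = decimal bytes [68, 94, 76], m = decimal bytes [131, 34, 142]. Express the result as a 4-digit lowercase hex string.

01d7

Key decimal bytes [68, 94, 76] = 44 5e 4c is 3 bytes ≤ B = 5; zero-pad to 5 bytes: K' = 44 5e 4c 00 00.
K' ⊕ ipad = 72 68 7a 36 36.  K' ⊕ opad = 18 02 10 5c 5c.
Inner input = (K'⊕ipad) ∥ m = 72 68 7a 36 36 ∥ 83 22 8e.
Inner hash: sum = 114+104+122+54+54+131+34+142 = 755 → 02 f3.
Outer input = (K'⊕opad) ∥ inner = 18 02 10 5c 5c ∥ 02 f3.
Outer hash (tag): sum = 24+2+16+92+92+2+243 = 471 → 01 d7.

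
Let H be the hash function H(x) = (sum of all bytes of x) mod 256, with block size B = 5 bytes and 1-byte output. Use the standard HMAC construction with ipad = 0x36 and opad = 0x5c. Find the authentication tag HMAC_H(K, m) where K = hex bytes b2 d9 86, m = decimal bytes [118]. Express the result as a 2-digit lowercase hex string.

Key hex bytes b2 d9 86 is 3 bytes ≤ B = 5; zero-pad to 5 bytes: K' = b2 d9 86 00 00.
K' ⊕ ipad = 84 ef b0 36 36.  K' ⊕ opad = ee 85 da 5c 5c.
Inner input = (K'⊕ipad) ∥ m = 84 ef b0 36 36 ∥ 76.
Inner hash: sum = 132+239+176+54+54+118 = 773; mod 256 = 5 → 05.
Outer input = (K'⊕opad) ∥ inner = ee 85 da 5c 5c ∥ 05.
Outer hash (tag): sum = 238+133+218+92+92+5 = 778; mod 256 = 10 → 0a.

0a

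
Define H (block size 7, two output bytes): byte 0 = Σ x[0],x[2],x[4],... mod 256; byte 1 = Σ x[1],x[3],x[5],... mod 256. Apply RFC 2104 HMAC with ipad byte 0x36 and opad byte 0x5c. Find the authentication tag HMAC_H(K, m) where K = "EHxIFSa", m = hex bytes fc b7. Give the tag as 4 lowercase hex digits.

f277

Key "EHxIFSa" = 45 48 78 49 46 53 61 is exactly B = 7 bytes: K' = 45 48 78 49 46 53 61.
K' ⊕ ipad = 73 7e 4e 7f 70 65 57.  K' ⊕ opad = 19 14 24 15 1a 0f 3d.
Inner input = (K'⊕ipad) ∥ m = 73 7e 4e 7f 70 65 57 ∥ fc b7.
Inner hash: even-index sum = 575 mod 256 = 63; odd-index sum = 606 mod 256 = 94 → 3f 5e.
Outer input = (K'⊕opad) ∥ inner = 19 14 24 15 1a 0f 3d ∥ 3f 5e.
Outer hash (tag): even-index sum = 242 mod 256 = 242; odd-index sum = 119 mod 256 = 119 → f2 77.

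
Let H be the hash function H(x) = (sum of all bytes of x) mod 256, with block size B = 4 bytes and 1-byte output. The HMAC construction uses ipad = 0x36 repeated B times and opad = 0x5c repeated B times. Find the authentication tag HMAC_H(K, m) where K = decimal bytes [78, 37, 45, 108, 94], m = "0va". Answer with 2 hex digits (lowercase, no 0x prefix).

Key decimal bytes [78, 37, 45, 108, 94] = 4e 25 2d 6c 5e is 5 bytes > B = 4, so hash it first: H(key) = 6a, then zero-pad to 4 bytes: K' = 6a 00 00 00.
K' ⊕ ipad = 5c 36 36 36.  K' ⊕ opad = 36 5c 5c 5c.
Inner input = (K'⊕ipad) ∥ m = 5c 36 36 36 ∥ 30 76 61.
Inner hash: sum = 92+54+54+54+48+118+97 = 517; mod 256 = 5 → 05.
Outer input = (K'⊕opad) ∥ inner = 36 5c 5c 5c ∥ 05.
Outer hash (tag): sum = 54+92+92+92+5 = 335; mod 256 = 79 → 4f.

4f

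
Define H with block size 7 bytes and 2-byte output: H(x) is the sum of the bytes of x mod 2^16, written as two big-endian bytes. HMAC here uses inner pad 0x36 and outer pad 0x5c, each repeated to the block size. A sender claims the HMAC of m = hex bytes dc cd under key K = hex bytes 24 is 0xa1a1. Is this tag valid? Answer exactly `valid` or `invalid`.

Key hex bytes 24 is 1 byte ≤ B = 7; zero-pad to 7 bytes: K' = 24 00 00 00 00 00 00.
K' ⊕ ipad = 12 36 36 36 36 36 36; K' ⊕ opad = 78 5c 5c 5c 5c 5c 5c.
Inner hash: sum = 18+54+54+54+54+54+54+220+205 = 767 → 02 ff.
Outer hash (recomputed tag): sum = 120+92+92+92+92+92+92+2+255 = 929 → 03 a1.
Recomputed tag = 03a1; claimed = a1a1 → mismatch.

invalid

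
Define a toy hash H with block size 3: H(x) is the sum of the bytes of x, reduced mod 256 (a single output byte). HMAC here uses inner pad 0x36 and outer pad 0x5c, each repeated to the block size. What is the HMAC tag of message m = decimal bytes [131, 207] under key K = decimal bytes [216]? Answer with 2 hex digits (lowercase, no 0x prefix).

Key decimal bytes [216] = d8 is 1 byte ≤ B = 3; zero-pad to 3 bytes: K' = d8 00 00.
K' ⊕ ipad = ee 36 36.  K' ⊕ opad = 84 5c 5c.
Inner input = (K'⊕ipad) ∥ m = ee 36 36 ∥ 83 cf.
Inner hash: sum = 238+54+54+131+207 = 684; mod 256 = 172 → ac.
Outer input = (K'⊕opad) ∥ inner = 84 5c 5c ∥ ac.
Outer hash (tag): sum = 132+92+92+172 = 488; mod 256 = 232 → e8.

e8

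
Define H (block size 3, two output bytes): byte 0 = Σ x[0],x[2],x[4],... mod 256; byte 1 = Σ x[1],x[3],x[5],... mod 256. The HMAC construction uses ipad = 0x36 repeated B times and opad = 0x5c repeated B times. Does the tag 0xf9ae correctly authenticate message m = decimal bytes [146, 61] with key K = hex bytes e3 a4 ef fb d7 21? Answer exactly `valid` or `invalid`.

invalid

Key hex bytes e3 a4 ef fb d7 21 is 6 bytes > B = 3, so hash it first: H(key) = a9 c0, then zero-pad to 3 bytes: K' = a9 c0 00.
K' ⊕ ipad = 9f f6 36; K' ⊕ opad = f5 9c 5c.
Inner hash: even-index sum = 274 mod 256 = 18; odd-index sum = 392 mod 256 = 136 → 12 88.
Outer hash (recomputed tag): even-index sum = 473 mod 256 = 217; odd-index sum = 174 mod 256 = 174 → d9 ae.
Recomputed tag = d9ae; claimed = f9ae → mismatch.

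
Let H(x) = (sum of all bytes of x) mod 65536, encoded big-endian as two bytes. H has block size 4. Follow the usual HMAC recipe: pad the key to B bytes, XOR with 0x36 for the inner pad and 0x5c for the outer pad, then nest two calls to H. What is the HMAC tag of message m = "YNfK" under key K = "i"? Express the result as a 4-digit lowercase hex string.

01a4

Key "i" = 69 is 1 byte ≤ B = 4; zero-pad to 4 bytes: K' = 69 00 00 00.
K' ⊕ ipad = 5f 36 36 36.  K' ⊕ opad = 35 5c 5c 5c.
Inner input = (K'⊕ipad) ∥ m = 5f 36 36 36 ∥ 59 4e 66 4b.
Inner hash: sum = 95+54+54+54+89+78+102+75 = 601 → 02 59.
Outer input = (K'⊕opad) ∥ inner = 35 5c 5c 5c ∥ 02 59.
Outer hash (tag): sum = 53+92+92+92+2+89 = 420 → 01 a4.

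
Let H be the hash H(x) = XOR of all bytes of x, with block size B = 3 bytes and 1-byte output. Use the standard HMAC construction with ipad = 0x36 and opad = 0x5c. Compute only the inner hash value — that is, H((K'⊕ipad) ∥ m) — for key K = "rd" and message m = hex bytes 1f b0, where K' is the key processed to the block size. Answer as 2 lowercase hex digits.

Key "rd" = 72 64 is 2 bytes ≤ B = 3; zero-pad to 3 bytes: K' = 72 64 00.
K' ⊕ ipad = 44 52 36.
Inner input = 44 52 36 ∥ 1f b0.
Inner hash: XOR 44⊕52⊕36⊕1f⊕b0 = 8f.

8f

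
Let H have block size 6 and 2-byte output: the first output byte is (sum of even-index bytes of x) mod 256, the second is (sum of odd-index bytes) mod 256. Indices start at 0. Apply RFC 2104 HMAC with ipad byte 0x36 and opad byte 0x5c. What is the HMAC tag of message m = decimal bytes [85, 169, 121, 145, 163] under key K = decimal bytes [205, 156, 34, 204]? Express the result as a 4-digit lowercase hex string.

Key decimal bytes [205, 156, 34, 204] = cd 9c 22 cc is 4 bytes ≤ B = 6; zero-pad to 6 bytes: K' = cd 9c 22 cc 00 00.
K' ⊕ ipad = fb aa 14 fa 36 36.  K' ⊕ opad = 91 c0 7e 90 5c 5c.
Inner input = (K'⊕ipad) ∥ m = fb aa 14 fa 36 36 ∥ 55 a9 79 91 a3.
Inner hash: even-index sum = 694 mod 256 = 182; odd-index sum = 788 mod 256 = 20 → b6 14.
Outer input = (K'⊕opad) ∥ inner = 91 c0 7e 90 5c 5c ∥ b6 14.
Outer hash (tag): even-index sum = 545 mod 256 = 33; odd-index sum = 448 mod 256 = 192 → 21 c0.

21c0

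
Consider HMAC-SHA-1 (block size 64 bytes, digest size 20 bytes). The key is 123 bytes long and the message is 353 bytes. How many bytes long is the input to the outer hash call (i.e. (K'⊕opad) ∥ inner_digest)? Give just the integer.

84

Key is 123 > 64 bytes, so it is hashed to 20 bytes then zero-padded to 64: |K'| = 64.
Outer input = (K'⊕opad) ∥ H(inner) → 64 + 20 = 84 bytes.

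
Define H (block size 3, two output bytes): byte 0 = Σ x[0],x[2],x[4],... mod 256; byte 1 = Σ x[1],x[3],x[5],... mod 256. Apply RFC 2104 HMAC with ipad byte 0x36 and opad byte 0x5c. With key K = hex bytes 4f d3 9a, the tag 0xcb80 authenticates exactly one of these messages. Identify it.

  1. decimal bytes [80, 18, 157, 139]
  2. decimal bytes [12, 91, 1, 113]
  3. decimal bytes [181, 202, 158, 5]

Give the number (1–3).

2

Key hex bytes 4f d3 9a is exactly B = 3 bytes: K' = 4f d3 9a.
K' ⊕ ipad = 79 e5 ac; K' ⊕ opad = 13 8f c6.
m1: inner = H(79 e5 ac 50 12 9d 8b) = c2 d2; tag = H(13 8f c6 c2 d2) = ab51
m2: inner = H(79 e5 ac 0c 5b 01 71) = f1 f2; tag = H(13 8f c6 f1 f2) = cb80 ← matches
m3: inner = H(79 e5 ac b5 ca 9e 05) = f4 38; tag = H(13 8f c6 f4 38) = 1183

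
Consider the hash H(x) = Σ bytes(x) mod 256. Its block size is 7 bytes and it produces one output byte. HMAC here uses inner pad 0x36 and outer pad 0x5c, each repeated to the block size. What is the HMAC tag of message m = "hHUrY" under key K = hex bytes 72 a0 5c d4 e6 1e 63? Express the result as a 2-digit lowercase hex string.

30

Key hex bytes 72 a0 5c d4 e6 1e 63 is exactly B = 7 bytes: K' = 72 a0 5c d4 e6 1e 63.
K' ⊕ ipad = 44 96 6a e2 d0 28 55.  K' ⊕ opad = 2e fc 00 88 ba 42 3f.
Inner input = (K'⊕ipad) ∥ m = 44 96 6a e2 d0 28 55 ∥ 68 48 55 72 59.
Inner hash: sum = 68+150+106+226+208+40+85+104+72+85+114+89 = 1347; mod 256 = 67 → 43.
Outer input = (K'⊕opad) ∥ inner = 2e fc 00 88 ba 42 3f ∥ 43.
Outer hash (tag): sum = 46+252+0+136+186+66+63+67 = 816; mod 256 = 48 → 30.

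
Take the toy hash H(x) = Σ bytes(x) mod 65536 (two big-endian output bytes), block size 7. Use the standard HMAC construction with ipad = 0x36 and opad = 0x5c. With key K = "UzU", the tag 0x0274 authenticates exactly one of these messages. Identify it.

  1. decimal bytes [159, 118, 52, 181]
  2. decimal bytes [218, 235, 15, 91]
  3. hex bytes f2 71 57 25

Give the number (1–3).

3

Key "UzU" = 55 7a 55 is 3 bytes ≤ B = 7; zero-pad to 7 bytes: K' = 55 7a 55 00 00 00 00.
K' ⊕ ipad = 63 4c 63 36 36 36 36; K' ⊕ opad = 09 26 09 5c 5c 5c 5c.
m1: inner = H(63 4c 63 36 36 36 36 9f 76 34 b5) = 03 e8; tag = H(09 26 09 5c 5c 5c 5c 03 e8) = 0293
m2: inner = H(63 4c 63 36 36 36 36 da eb 0f 5b) = 04 19; tag = H(09 26 09 5c 5c 5c 5c 04 19) = 01c5
m3: inner = H(63 4c 63 36 36 36 36 f2 71 57 25) = 03 c9; tag = H(09 26 09 5c 5c 5c 5c 03 c9) = 0274 ← matches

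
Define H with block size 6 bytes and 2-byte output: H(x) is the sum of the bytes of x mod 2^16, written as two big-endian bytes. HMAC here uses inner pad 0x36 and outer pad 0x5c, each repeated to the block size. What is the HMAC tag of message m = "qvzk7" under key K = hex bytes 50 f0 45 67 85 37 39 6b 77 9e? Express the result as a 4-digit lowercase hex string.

026c

Key hex bytes 50 f0 45 67 85 37 39 6b 77 9e is 10 bytes > B = 6, so hash it first: H(key) = 04 61, then zero-pad to 6 bytes: K' = 04 61 00 00 00 00.
K' ⊕ ipad = 32 57 36 36 36 36.  K' ⊕ opad = 58 3d 5c 5c 5c 5c.
Inner input = (K'⊕ipad) ∥ m = 32 57 36 36 36 36 ∥ 71 76 7a 6b 37.
Inner hash: sum = 50+87+54+54+54+54+113+118+122+107+55 = 868 → 03 64.
Outer input = (K'⊕opad) ∥ inner = 58 3d 5c 5c 5c 5c ∥ 03 64.
Outer hash (tag): sum = 88+61+92+92+92+92+3+100 = 620 → 02 6c.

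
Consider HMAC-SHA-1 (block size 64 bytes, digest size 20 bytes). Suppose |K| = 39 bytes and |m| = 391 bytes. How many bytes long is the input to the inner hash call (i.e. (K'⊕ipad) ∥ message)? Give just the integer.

455

Key is 39 ≤ 64 bytes, zero-padded: |K'| = 64.
Inner input = (K'⊕ipad) ∥ m → 64 + 391 = 455 bytes.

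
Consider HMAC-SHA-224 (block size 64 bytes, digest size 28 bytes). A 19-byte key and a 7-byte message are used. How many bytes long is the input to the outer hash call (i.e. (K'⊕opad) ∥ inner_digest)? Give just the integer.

92

Key is 19 ≤ 64 bytes, zero-padded: |K'| = 64.
Outer input = (K'⊕opad) ∥ H(inner) → 64 + 28 = 92 bytes.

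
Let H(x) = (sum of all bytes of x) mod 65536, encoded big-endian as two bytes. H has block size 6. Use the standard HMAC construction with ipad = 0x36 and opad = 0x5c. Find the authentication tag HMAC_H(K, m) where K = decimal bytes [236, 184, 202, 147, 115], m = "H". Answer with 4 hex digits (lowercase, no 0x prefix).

0453

Key decimal bytes [236, 184, 202, 147, 115] = ec b8 ca 93 73 is 5 bytes ≤ B = 6; zero-pad to 6 bytes: K' = ec b8 ca 93 73 00.
K' ⊕ ipad = da 8e fc a5 45 36.  K' ⊕ opad = b0 e4 96 cf 2f 5c.
Inner input = (K'⊕ipad) ∥ m = da 8e fc a5 45 36 ∥ 48.
Inner hash: sum = 218+142+252+165+69+54+72 = 972 → 03 cc.
Outer input = (K'⊕opad) ∥ inner = b0 e4 96 cf 2f 5c ∥ 03 cc.
Outer hash (tag): sum = 176+228+150+207+47+92+3+204 = 1107 → 04 53.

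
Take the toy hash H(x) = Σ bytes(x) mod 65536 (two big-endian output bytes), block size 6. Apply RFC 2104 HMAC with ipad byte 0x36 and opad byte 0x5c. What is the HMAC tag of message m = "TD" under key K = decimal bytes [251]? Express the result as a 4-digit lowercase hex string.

Key decimal bytes [251] = fb is 1 byte ≤ B = 6; zero-pad to 6 bytes: K' = fb 00 00 00 00 00.
K' ⊕ ipad = cd 36 36 36 36 36.  K' ⊕ opad = a7 5c 5c 5c 5c 5c.
Inner input = (K'⊕ipad) ∥ m = cd 36 36 36 36 36 ∥ 54 44.
Inner hash: sum = 205+54+54+54+54+54+84+68 = 627 → 02 73.
Outer input = (K'⊕opad) ∥ inner = a7 5c 5c 5c 5c 5c ∥ 02 73.
Outer hash (tag): sum = 167+92+92+92+92+92+2+115 = 744 → 02 e8.

02e8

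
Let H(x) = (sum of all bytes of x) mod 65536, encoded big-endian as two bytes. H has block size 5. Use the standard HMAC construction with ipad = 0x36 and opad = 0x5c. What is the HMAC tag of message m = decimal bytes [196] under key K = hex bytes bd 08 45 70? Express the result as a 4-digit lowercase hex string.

0254

Key hex bytes bd 08 45 70 is 4 bytes ≤ B = 5; zero-pad to 5 bytes: K' = bd 08 45 70 00.
K' ⊕ ipad = 8b 3e 73 46 36.  K' ⊕ opad = e1 54 19 2c 5c.
Inner input = (K'⊕ipad) ∥ m = 8b 3e 73 46 36 ∥ c4.
Inner hash: sum = 139+62+115+70+54+196 = 636 → 02 7c.
Outer input = (K'⊕opad) ∥ inner = e1 54 19 2c 5c ∥ 02 7c.
Outer hash (tag): sum = 225+84+25+44+92+2+124 = 596 → 02 54.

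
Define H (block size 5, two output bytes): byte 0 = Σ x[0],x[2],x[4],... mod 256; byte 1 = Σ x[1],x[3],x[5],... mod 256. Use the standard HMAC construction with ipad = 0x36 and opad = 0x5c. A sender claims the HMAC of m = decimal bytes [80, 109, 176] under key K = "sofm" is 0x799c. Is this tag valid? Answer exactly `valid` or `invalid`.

valid

Key "sofm" = 73 6f 66 6d is 4 bytes ≤ B = 5; zero-pad to 5 bytes: K' = 73 6f 66 6d 00.
K' ⊕ ipad = 45 59 50 5b 36; K' ⊕ opad = 2f 33 3a 31 5c.
Inner hash: even-index sum = 312 mod 256 = 56; odd-index sum = 436 mod 256 = 180 → 38 b4.
Outer hash (recomputed tag): even-index sum = 377 mod 256 = 121; odd-index sum = 156 mod 256 = 156 → 79 9c.
Recomputed tag = 799c; claimed = 799c → match.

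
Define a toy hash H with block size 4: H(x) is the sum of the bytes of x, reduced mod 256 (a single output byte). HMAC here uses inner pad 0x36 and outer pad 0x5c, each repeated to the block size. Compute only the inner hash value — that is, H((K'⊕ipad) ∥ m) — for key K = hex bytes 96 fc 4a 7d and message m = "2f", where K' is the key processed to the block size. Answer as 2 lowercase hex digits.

c9

Key hex bytes 96 fc 4a 7d is exactly B = 4 bytes: K' = 96 fc 4a 7d.
K' ⊕ ipad = a0 ca 7c 4b.
Inner input = a0 ca 7c 4b ∥ 32 66.
Inner hash: sum = 160+202+124+75+50+102 = 713; mod 256 = 201 → c9.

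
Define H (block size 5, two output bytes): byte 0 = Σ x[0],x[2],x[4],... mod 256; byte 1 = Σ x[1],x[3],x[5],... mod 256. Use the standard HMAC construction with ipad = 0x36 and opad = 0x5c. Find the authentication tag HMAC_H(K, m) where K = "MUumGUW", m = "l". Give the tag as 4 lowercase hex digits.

Key "MUumGUW" = 4d 55 75 6d 47 55 57 is 7 bytes > B = 5, so hash it first: H(key) = 60 17, then zero-pad to 5 bytes: K' = 60 17 00 00 00.
K' ⊕ ipad = 56 21 36 36 36.  K' ⊕ opad = 3c 4b 5c 5c 5c.
Inner input = (K'⊕ipad) ∥ m = 56 21 36 36 36 ∥ 6c.
Inner hash: even-index sum = 194 mod 256 = 194; odd-index sum = 195 mod 256 = 195 → c2 c3.
Outer input = (K'⊕opad) ∥ inner = 3c 4b 5c 5c 5c ∥ c2 c3.
Outer hash (tag): even-index sum = 439 mod 256 = 183; odd-index sum = 361 mod 256 = 105 → b7 69.

b769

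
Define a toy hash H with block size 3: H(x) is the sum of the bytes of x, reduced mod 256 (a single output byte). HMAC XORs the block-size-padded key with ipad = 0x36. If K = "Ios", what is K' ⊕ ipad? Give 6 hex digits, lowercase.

7f5945

Key "Ios" = 49 6f 73 is exactly B = 3 bytes: K' = 49 6f 73.
XOR each byte with 0x36: 49⊕36=7f, 6f⊕36=59, 73⊕36=45.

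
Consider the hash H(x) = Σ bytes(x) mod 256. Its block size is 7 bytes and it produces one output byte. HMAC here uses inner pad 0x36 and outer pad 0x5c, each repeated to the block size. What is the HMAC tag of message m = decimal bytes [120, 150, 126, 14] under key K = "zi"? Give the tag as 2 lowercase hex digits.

7a

Key "zi" = 7a 69 is 2 bytes ≤ B = 7; zero-pad to 7 bytes: K' = 7a 69 00 00 00 00 00.
K' ⊕ ipad = 4c 5f 36 36 36 36 36.  K' ⊕ opad = 26 35 5c 5c 5c 5c 5c.
Inner input = (K'⊕ipad) ∥ m = 4c 5f 36 36 36 36 36 ∥ 78 96 7e 0e.
Inner hash: sum = 76+95+54+54+54+54+54+120+150+126+14 = 851; mod 256 = 83 → 53.
Outer input = (K'⊕opad) ∥ inner = 26 35 5c 5c 5c 5c 5c ∥ 53.
Outer hash (tag): sum = 38+53+92+92+92+92+92+83 = 634; mod 256 = 122 → 7a.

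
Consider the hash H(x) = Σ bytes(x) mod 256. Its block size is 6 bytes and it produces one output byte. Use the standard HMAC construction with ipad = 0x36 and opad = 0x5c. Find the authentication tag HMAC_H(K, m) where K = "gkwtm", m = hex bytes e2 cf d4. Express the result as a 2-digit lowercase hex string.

99

Key "gkwtm" = 67 6b 77 74 6d is 5 bytes ≤ B = 6; zero-pad to 6 bytes: K' = 67 6b 77 74 6d 00.
K' ⊕ ipad = 51 5d 41 42 5b 36.  K' ⊕ opad = 3b 37 2b 28 31 5c.
Inner input = (K'⊕ipad) ∥ m = 51 5d 41 42 5b 36 ∥ e2 cf d4.
Inner hash: sum = 81+93+65+66+91+54+226+207+212 = 1095; mod 256 = 71 → 47.
Outer input = (K'⊕opad) ∥ inner = 3b 37 2b 28 31 5c ∥ 47.
Outer hash (tag): sum = 59+55+43+40+49+92+71 = 409; mod 256 = 153 → 99.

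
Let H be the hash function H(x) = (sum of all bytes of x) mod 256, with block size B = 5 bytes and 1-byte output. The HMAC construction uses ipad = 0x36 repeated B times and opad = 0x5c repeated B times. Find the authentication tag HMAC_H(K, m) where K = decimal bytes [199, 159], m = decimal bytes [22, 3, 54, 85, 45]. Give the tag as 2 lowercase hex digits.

Key decimal bytes [199, 159] = c7 9f is 2 bytes ≤ B = 5; zero-pad to 5 bytes: K' = c7 9f 00 00 00.
K' ⊕ ipad = f1 a9 36 36 36.  K' ⊕ opad = 9b c3 5c 5c 5c.
Inner input = (K'⊕ipad) ∥ m = f1 a9 36 36 36 ∥ 16 03 36 55 2d.
Inner hash: sum = 241+169+54+54+54+22+3+54+85+45 = 781; mod 256 = 13 → 0d.
Outer input = (K'⊕opad) ∥ inner = 9b c3 5c 5c 5c ∥ 0d.
Outer hash (tag): sum = 155+195+92+92+92+13 = 639; mod 256 = 127 → 7f.

7f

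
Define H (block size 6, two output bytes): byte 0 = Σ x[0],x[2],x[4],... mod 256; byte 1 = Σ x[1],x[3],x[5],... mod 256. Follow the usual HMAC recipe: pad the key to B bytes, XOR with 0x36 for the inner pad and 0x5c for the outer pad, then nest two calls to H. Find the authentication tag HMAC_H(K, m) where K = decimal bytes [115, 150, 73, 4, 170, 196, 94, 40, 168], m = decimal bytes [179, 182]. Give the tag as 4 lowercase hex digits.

Key decimal bytes [115, 150, 73, 4, 170, 196, 94, 40, 168] = 73 96 49 04 aa c4 5e 28 a8 is 9 bytes > B = 6, so hash it first: H(key) = 6c 86, then zero-pad to 6 bytes: K' = 6c 86 00 00 00 00.
K' ⊕ ipad = 5a b0 36 36 36 36.  K' ⊕ opad = 30 da 5c 5c 5c 5c.
Inner input = (K'⊕ipad) ∥ m = 5a b0 36 36 36 36 ∥ b3 b6.
Inner hash: even-index sum = 377 mod 256 = 121; odd-index sum = 466 mod 256 = 210 → 79 d2.
Outer input = (K'⊕opad) ∥ inner = 30 da 5c 5c 5c 5c ∥ 79 d2.
Outer hash (tag): even-index sum = 353 mod 256 = 97; odd-index sum = 612 mod 256 = 100 → 61 64.

6164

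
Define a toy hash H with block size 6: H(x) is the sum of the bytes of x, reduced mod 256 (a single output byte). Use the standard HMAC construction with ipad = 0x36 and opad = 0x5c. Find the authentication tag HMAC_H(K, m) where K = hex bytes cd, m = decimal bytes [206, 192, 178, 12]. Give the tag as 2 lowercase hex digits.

b2

Key hex bytes cd is 1 byte ≤ B = 6; zero-pad to 6 bytes: K' = cd 00 00 00 00 00.
K' ⊕ ipad = fb 36 36 36 36 36.  K' ⊕ opad = 91 5c 5c 5c 5c 5c.
Inner input = (K'⊕ipad) ∥ m = fb 36 36 36 36 36 ∥ ce c0 b2 0c.
Inner hash: sum = 251+54+54+54+54+54+206+192+178+12 = 1109; mod 256 = 85 → 55.
Outer input = (K'⊕opad) ∥ inner = 91 5c 5c 5c 5c 5c ∥ 55.
Outer hash (tag): sum = 145+92+92+92+92+92+85 = 690; mod 256 = 178 → b2.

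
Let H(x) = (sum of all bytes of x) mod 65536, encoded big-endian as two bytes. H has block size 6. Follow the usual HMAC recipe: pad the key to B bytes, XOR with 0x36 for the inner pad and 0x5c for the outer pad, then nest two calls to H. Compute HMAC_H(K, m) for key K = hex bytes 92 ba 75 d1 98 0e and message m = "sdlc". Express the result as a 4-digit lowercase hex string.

Key hex bytes 92 ba 75 d1 98 0e is exactly B = 6 bytes: K' = 92 ba 75 d1 98 0e.
K' ⊕ ipad = a4 8c 43 e7 ae 38.  K' ⊕ opad = ce e6 29 8d c4 52.
Inner input = (K'⊕ipad) ∥ m = a4 8c 43 e7 ae 38 ∥ 73 64 6c 63.
Inner hash: sum = 164+140+67+231+174+56+115+100+108+99 = 1254 → 04 e6.
Outer input = (K'⊕opad) ∥ inner = ce e6 29 8d c4 52 ∥ 04 e6.
Outer hash (tag): sum = 206+230+41+141+196+82+4+230 = 1130 → 04 6a.

046a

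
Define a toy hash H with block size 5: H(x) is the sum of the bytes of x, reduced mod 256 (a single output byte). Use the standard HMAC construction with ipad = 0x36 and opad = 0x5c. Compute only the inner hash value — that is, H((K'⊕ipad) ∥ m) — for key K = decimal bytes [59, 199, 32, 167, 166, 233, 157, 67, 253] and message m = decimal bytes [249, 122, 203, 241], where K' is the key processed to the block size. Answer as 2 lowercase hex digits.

Key decimal bytes [59, 199, 32, 167, 166, 233, 157, 67, 253] = 3b c7 20 a7 a6 e9 9d 43 fd is 9 bytes > B = 5, so hash it first: H(key) = 35, then zero-pad to 5 bytes: K' = 35 00 00 00 00.
K' ⊕ ipad = 03 36 36 36 36.
Inner input = 03 36 36 36 36 ∥ f9 7a cb f1.
Inner hash: sum = 3+54+54+54+54+249+122+203+241 = 1034; mod 256 = 10 → 0a.

0a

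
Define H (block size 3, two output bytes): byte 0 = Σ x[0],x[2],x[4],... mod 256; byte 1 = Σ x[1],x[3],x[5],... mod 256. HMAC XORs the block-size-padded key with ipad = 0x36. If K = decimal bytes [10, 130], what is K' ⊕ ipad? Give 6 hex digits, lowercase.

Key decimal bytes [10, 130] = 0a 82 is 2 bytes ≤ B = 3; zero-pad to 3 bytes: K' = 0a 82 00.
XOR each byte with 0x36: 0a⊕36=3c, 82⊕36=b4, 00⊕36=36.

3cb436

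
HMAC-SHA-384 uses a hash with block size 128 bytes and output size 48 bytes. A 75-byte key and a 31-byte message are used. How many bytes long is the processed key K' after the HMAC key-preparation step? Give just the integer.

128

Key is 75 ≤ 128 bytes, zero-padded: |K'| = 128.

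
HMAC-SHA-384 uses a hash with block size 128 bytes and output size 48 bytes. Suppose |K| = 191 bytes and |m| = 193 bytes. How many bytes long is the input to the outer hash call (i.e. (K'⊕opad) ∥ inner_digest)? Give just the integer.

176

Key is 191 > 128 bytes, so it is hashed to 48 bytes then zero-padded to 128: |K'| = 128.
Outer input = (K'⊕opad) ∥ H(inner) → 128 + 48 = 176 bytes.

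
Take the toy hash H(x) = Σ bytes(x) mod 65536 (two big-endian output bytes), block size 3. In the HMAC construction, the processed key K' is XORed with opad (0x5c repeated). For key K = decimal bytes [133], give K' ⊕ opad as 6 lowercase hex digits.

d95c5c

Key decimal bytes [133] = 85 is 1 byte ≤ B = 3; zero-pad to 3 bytes: K' = 85 00 00.
XOR each byte with 0x5c: 85⊕5c=d9, 00⊕5c=5c, 00⊕5c=5c.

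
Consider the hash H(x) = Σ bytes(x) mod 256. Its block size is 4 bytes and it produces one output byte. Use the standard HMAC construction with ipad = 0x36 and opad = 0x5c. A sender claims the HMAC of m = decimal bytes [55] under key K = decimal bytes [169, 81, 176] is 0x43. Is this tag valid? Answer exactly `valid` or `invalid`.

Key decimal bytes [169, 81, 176] = a9 51 b0 is 3 bytes ≤ B = 4; zero-pad to 4 bytes: K' = a9 51 b0 00.
K' ⊕ ipad = 9f 67 86 36; K' ⊕ opad = f5 0d ec 5c.
Inner hash: sum = 159+103+134+54+55 = 505; mod 256 = 249 → f9.
Outer hash (recomputed tag): sum = 245+13+236+92+249 = 835; mod 256 = 67 → 43.
Recomputed tag = 43; claimed = 43 → match.

valid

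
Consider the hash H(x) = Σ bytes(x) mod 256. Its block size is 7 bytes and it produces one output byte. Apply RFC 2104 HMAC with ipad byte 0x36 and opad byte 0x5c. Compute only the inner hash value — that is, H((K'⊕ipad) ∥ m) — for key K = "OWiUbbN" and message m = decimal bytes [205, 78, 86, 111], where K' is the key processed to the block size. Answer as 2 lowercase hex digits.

Key "OWiUbbN" = 4f 57 69 55 62 62 4e is exactly B = 7 bytes: K' = 4f 57 69 55 62 62 4e.
K' ⊕ ipad = 79 61 5f 63 54 54 78.
Inner input = 79 61 5f 63 54 54 78 ∥ cd 4e 56 6f.
Inner hash: sum = 121+97+95+99+84+84+120+205+78+86+111 = 1180; mod 256 = 156 → 9c.

9c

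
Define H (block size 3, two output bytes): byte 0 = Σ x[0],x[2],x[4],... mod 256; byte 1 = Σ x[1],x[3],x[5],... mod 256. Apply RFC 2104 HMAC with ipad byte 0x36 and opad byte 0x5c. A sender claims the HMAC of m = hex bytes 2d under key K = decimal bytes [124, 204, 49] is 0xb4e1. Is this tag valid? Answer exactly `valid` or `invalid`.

valid

Key decimal bytes [124, 204, 49] = 7c cc 31 is exactly B = 3 bytes: K' = 7c cc 31.
K' ⊕ ipad = 4a fa 07; K' ⊕ opad = 20 90 6d.
Inner hash: even-index sum = 81 mod 256 = 81; odd-index sum = 295 mod 256 = 39 → 51 27.
Outer hash (recomputed tag): even-index sum = 180 mod 256 = 180; odd-index sum = 225 mod 256 = 225 → b4 e1.
Recomputed tag = b4e1; claimed = b4e1 → match.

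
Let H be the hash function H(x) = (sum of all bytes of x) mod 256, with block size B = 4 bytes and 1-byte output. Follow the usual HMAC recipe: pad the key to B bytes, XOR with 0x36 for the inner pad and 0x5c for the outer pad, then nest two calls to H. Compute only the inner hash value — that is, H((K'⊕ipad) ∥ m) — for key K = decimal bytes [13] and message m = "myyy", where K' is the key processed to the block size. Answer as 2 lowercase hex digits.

b5

Key decimal bytes [13] = 0d is 1 byte ≤ B = 4; zero-pad to 4 bytes: K' = 0d 00 00 00.
K' ⊕ ipad = 3b 36 36 36.
Inner input = 3b 36 36 36 ∥ 6d 79 79 79.
Inner hash: sum = 59+54+54+54+109+121+121+121 = 693; mod 256 = 181 → b5.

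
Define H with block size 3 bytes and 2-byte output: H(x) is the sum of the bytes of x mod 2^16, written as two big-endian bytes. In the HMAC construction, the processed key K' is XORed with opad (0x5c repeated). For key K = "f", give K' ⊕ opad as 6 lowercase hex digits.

3a5c5c

Key "f" = 66 is 1 byte ≤ B = 3; zero-pad to 3 bytes: K' = 66 00 00.
XOR each byte with 0x5c: 66⊕5c=3a, 00⊕5c=5c, 00⊕5c=5c.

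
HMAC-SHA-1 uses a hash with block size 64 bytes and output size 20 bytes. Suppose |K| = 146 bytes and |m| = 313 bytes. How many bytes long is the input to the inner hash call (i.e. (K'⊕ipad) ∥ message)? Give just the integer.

377

Key is 146 > 64 bytes, so it is hashed to 20 bytes then zero-padded to 64: |K'| = 64.
Inner input = (K'⊕ipad) ∥ m → 64 + 313 = 377 bytes.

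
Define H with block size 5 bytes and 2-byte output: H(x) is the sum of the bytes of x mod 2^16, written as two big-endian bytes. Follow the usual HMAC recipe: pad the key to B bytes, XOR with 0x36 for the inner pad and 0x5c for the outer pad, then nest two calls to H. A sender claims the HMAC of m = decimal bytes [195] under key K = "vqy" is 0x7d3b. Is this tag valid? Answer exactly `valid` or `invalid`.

invalid

Key "vqy" = 76 71 79 is 3 bytes ≤ B = 5; zero-pad to 5 bytes: K' = 76 71 79 00 00.
K' ⊕ ipad = 40 47 4f 36 36; K' ⊕ opad = 2a 2d 25 5c 5c.
Inner hash: sum = 64+71+79+54+54+195 = 517 → 02 05.
Outer hash (recomputed tag): sum = 42+45+37+92+92+2+5 = 315 → 01 3b.
Recomputed tag = 013b; claimed = 7d3b → mismatch.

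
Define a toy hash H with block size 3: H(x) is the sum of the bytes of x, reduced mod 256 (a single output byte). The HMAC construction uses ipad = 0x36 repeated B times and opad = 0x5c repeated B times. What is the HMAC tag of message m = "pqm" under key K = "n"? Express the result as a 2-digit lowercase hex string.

fc

Key "n" = 6e is 1 byte ≤ B = 3; zero-pad to 3 bytes: K' = 6e 00 00.
K' ⊕ ipad = 58 36 36.  K' ⊕ opad = 32 5c 5c.
Inner input = (K'⊕ipad) ∥ m = 58 36 36 ∥ 70 71 6d.
Inner hash: sum = 88+54+54+112+113+109 = 530; mod 256 = 18 → 12.
Outer input = (K'⊕opad) ∥ inner = 32 5c 5c ∥ 12.
Outer hash (tag): sum = 50+92+92+18 = 252 → fc.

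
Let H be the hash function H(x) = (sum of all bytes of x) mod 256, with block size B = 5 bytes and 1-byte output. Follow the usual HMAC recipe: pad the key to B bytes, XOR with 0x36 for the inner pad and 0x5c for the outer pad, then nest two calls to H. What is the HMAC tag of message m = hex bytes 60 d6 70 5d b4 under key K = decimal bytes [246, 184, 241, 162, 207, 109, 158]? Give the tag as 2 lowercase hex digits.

Key decimal bytes [246, 184, 241, 162, 207, 109, 158] = f6 b8 f1 a2 cf 6d 9e is 7 bytes > B = 5, so hash it first: H(key) = 1b, then zero-pad to 5 bytes: K' = 1b 00 00 00 00.
K' ⊕ ipad = 2d 36 36 36 36.  K' ⊕ opad = 47 5c 5c 5c 5c.
Inner input = (K'⊕ipad) ∥ m = 2d 36 36 36 36 ∥ 60 d6 70 5d b4.
Inner hash: sum = 45+54+54+54+54+96+214+112+93+180 = 956; mod 256 = 188 → bc.
Outer input = (K'⊕opad) ∥ inner = 47 5c 5c 5c 5c ∥ bc.
Outer hash (tag): sum = 71+92+92+92+92+188 = 627; mod 256 = 115 → 73.

73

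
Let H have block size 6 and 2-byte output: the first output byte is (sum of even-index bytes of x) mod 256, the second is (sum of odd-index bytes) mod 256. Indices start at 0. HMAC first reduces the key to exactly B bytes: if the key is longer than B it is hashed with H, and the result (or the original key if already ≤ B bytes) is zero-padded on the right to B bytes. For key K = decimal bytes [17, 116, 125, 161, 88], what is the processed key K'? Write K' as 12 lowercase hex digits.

11747da15800

Key decimal bytes [17, 116, 125, 161, 88] = 11 74 7d a1 58 is 5 bytes ≤ B = 6; zero-pad to 6 bytes: K' = 11 74 7d a1 58 00.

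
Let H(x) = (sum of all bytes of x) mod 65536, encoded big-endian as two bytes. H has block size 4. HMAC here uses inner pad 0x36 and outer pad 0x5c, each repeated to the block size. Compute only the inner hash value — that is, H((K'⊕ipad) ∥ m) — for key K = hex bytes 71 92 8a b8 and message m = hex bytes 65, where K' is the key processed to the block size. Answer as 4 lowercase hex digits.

Key hex bytes 71 92 8a b8 is exactly B = 4 bytes: K' = 71 92 8a b8.
K' ⊕ ipad = 47 a4 bc 8e.
Inner input = 47 a4 bc 8e ∥ 65.
Inner hash: sum = 71+164+188+142+101 = 666 → 02 9a.

029a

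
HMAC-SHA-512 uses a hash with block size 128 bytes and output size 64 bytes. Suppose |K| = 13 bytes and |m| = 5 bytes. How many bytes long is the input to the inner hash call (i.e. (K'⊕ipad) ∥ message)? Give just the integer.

Key is 13 ≤ 128 bytes, zero-padded: |K'| = 128.
Inner input = (K'⊕ipad) ∥ m → 128 + 5 = 133 bytes.

133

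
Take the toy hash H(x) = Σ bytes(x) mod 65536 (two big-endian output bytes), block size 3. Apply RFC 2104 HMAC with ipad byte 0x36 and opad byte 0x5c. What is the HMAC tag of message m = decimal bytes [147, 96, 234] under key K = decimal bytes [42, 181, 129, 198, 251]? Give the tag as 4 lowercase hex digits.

Key decimal bytes [42, 181, 129, 198, 251] = 2a b5 81 c6 fb is 5 bytes > B = 3, so hash it first: H(key) = 03 21, then zero-pad to 3 bytes: K' = 03 21 00.
K' ⊕ ipad = 35 17 36.  K' ⊕ opad = 5f 7d 5c.
Inner input = (K'⊕ipad) ∥ m = 35 17 36 ∥ 93 60 ea.
Inner hash: sum = 53+23+54+147+96+234 = 607 → 02 5f.
Outer input = (K'⊕opad) ∥ inner = 5f 7d 5c ∥ 02 5f.
Outer hash (tag): sum = 95+125+92+2+95 = 409 → 01 99.

0199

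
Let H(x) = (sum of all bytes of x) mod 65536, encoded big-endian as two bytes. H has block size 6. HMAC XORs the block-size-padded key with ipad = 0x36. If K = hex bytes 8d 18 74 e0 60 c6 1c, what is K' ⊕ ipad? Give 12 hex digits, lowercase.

350d36363636

Key hex bytes 8d 18 74 e0 60 c6 1c is 7 bytes > B = 6, so hash it first: H(key) = 03 3b, then zero-pad to 6 bytes: K' = 03 3b 00 00 00 00.
XOR each byte with 0x36: 03⊕36=35, 3b⊕36=0d, 00⊕36=36, 00⊕36=36, 00⊕36=36, 00⊕36=36.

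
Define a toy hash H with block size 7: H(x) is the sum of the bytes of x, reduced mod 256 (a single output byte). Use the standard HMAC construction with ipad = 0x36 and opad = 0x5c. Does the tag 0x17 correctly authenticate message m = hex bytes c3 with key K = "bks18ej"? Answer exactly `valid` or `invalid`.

Key "bks18ej" = 62 6b 73 31 38 65 6a is exactly B = 7 bytes: K' = 62 6b 73 31 38 65 6a.
K' ⊕ ipad = 54 5d 45 07 0e 53 5c; K' ⊕ opad = 3e 37 2f 6d 64 39 36.
Inner hash: sum = 84+93+69+7+14+83+92+195 = 637; mod 256 = 125 → 7d.
Outer hash (recomputed tag): sum = 62+55+47+109+100+57+54+125 = 609; mod 256 = 97 → 61.
Recomputed tag = 61; claimed = 17 → mismatch.

invalid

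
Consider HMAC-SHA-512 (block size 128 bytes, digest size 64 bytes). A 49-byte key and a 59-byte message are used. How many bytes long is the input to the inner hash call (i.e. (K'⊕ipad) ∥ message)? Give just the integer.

Key is 49 ≤ 128 bytes, zero-padded: |K'| = 128.
Inner input = (K'⊕ipad) ∥ m → 128 + 59 = 187 bytes.

187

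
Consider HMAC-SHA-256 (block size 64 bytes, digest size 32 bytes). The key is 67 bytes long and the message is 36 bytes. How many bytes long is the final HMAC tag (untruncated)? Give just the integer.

The tag is one SHA-256 digest: 32 bytes.

32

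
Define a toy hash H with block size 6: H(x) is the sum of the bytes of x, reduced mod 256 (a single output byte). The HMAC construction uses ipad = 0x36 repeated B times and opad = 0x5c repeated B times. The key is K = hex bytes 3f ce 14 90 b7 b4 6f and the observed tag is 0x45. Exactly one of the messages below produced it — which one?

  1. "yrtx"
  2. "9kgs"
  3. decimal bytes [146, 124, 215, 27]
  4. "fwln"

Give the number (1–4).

Key hex bytes 3f ce 14 90 b7 b4 6f is 7 bytes > B = 6, so hash it first: H(key) = 8b, then zero-pad to 6 bytes: K' = 8b 00 00 00 00 00.
K' ⊕ ipad = bd 36 36 36 36 36; K' ⊕ opad = d7 5c 5c 5c 5c 5c.
m1: inner = H(bd 36 36 36 36 36 79 72 74 78) = a2; tag = H(d7 5c 5c 5c 5c 5c a2) = 45 ← matches
m2: inner = H(bd 36 36 36 36 36 39 6b 67 73) = 49; tag = H(d7 5c 5c 5c 5c 5c 49) = ec
m3: inner = H(bd 36 36 36 36 36 92 7c d7 1b) = cb; tag = H(d7 5c 5c 5c 5c 5c cb) = 6e
m4: inner = H(bd 36 36 36 36 36 66 77 6c 6e) = 82; tag = H(d7 5c 5c 5c 5c 5c 82) = 25

1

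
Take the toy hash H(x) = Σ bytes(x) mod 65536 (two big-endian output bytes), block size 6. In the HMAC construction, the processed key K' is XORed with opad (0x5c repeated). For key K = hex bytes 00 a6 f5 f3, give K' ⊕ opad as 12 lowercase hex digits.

5cfaa9af5c5c

Key hex bytes 00 a6 f5 f3 is 4 bytes ≤ B = 6; zero-pad to 6 bytes: K' = 00 a6 f5 f3 00 00.
XOR each byte with 0x5c: 00⊕5c=5c, a6⊕5c=fa, f5⊕5c=a9, f3⊕5c=af, 00⊕5c=5c, 00⊕5c=5c.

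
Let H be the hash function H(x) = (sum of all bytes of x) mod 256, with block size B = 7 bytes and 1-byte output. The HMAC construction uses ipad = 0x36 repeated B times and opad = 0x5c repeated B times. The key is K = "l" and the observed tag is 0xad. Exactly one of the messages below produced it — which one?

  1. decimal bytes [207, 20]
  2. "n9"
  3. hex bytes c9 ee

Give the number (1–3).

3

Key "l" = 6c is 1 byte ≤ B = 7; zero-pad to 7 bytes: K' = 6c 00 00 00 00 00 00.
K' ⊕ ipad = 5a 36 36 36 36 36 36; K' ⊕ opad = 30 5c 5c 5c 5c 5c 5c.
m1: inner = H(5a 36 36 36 36 36 36 cf 14) = 81; tag = H(30 5c 5c 5c 5c 5c 5c 81) = d9
m2: inner = H(5a 36 36 36 36 36 36 6e 39) = 45; tag = H(30 5c 5c 5c 5c 5c 5c 45) = 9d
m3: inner = H(5a 36 36 36 36 36 36 c9 ee) = 55; tag = H(30 5c 5c 5c 5c 5c 5c 55) = ad ← matches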